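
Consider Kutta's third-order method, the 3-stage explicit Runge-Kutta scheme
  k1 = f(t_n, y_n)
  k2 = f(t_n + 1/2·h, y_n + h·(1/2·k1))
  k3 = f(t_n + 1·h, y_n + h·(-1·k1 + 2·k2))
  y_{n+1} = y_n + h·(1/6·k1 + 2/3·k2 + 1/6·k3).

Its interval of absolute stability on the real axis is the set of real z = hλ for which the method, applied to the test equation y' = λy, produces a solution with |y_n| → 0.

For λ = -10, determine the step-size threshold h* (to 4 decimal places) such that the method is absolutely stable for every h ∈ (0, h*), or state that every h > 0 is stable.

(-2.5127,0); λ=-10 ⇒ h* = 0.2513.

With y'=λy (z=hλ):
  order 3, 3-stage ⇒ R(z)=1+z+z^2/2+z^3/6
  (e.g. R(-1.28)=0.18967, |R|=0.18967)

Need |R(x)|<1, x<0.
x=-1.28: |R|=0.1897
|R(-2.67)|=1.2779 |R(-1.43)|=0.1051 |R(-0.53)|=0.5856
Bisect:
  x_lo=-3.3376 |R|=2.9644  x_hi=-0.2956 |R|=0.7438
  mid=-1.81659 |R|=0.16572 →hi
  mid=-2.57710 |R|=1.10900 →lo
  mid=-2.19685 |R|=0.55083 →hi
  mid=-2.38698 |R|=0.80484 →hi
  mid=-2.48204 |R|=0.95022 →hi
  mid=-2.52957 |R|=1.02788 →lo
  mid=-2.50581 |R|=0.98863 →hi
  mid=-2.51769 |R|=1.00815 →lo
  mid=-2.51175 |R|=0.99836 →hi
  ...
  [-2.51286,-2.51268] ⇒ x*=-2.5127
Stable set (-2.5127, 0).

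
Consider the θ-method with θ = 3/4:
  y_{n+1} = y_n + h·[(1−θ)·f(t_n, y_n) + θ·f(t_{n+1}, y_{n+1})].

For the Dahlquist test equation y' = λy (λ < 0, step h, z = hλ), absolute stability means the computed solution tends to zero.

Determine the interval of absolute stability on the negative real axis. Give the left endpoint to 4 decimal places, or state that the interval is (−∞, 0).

Set f=λy, z=hλ:
  y_{n+1} = y_n + z·[1/4·y_n + 3/4·y_{n+1}] ⇒ (1 − 3/4z)y_{n+1} = (1 + 1/4z)y_n
  R(z) = (1 + 1/4z)/(1 − 3/4z).

Find x<0 with |R(x)|<1.
x=-1.02: |R|=0.4221
x=-2: |R|=0.2000
x=-10: |R|=0.1765
x=-100: |R|=0.3158
θ=3/4≥1/2 ⇒ |1+1/4x|<|1−3/4x| ∀x<0 ⇒ stable on all of ℝ⁻.

(−∞, 0) — no finite endpoint.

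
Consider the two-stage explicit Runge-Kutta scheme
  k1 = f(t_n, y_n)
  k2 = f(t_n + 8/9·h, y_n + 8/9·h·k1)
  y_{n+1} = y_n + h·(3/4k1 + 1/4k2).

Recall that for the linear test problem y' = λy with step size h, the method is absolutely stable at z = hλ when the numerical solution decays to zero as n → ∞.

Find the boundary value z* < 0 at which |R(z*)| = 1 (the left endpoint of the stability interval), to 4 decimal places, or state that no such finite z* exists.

z* = -4.5000.

Set f=λy, z=hλ:
  k1=λy_n ⇒ h·k1=z·y_n;  k2=λ(1+8/9z)y_n ⇒ h·k2=z(1+8/9z)y_n
  y_{n+1}/y_n = 1 + 3/4z + 1/4z(1+8/9z) = 1 + z + 2/9z²
  ⇒ R(z) = 1 + z + 2/9z².

Find x<0 with |R(x)|<1.
x=-0.69: |R|=0.4158
R=1: x+2/9x²=0 ⇒ x=−9/2=-4.5000; min R=1−1/(4·2/9)=-0.1250>−1
Confirm numerically:
  x=-4.358: |R|=0.86248 <1
  x=-3.364: |R|=0.15078 <1
  x=-3.167: |R|=0.06186 <1
  x=-5.016: |R|=1.57517 >1
  x=-4.805: |R|=1.32567 >1
  x=-4.749: |R|=1.26278 >1
Stable set (-4.5000, 0).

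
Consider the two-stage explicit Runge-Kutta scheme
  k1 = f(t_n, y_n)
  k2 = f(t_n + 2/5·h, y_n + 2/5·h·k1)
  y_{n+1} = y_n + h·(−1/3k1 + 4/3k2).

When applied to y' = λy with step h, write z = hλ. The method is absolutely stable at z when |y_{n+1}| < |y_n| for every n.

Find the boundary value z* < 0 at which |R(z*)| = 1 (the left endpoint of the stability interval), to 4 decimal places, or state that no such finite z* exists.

left endpoint -1.8750.

Set f=λy, z=hλ:
  k1=λy_n ⇒ h·k1=z·y_n;  k2=λ(1+2/5z)y_n ⇒ h·k2=z(1+2/5z)y_n
  y_{n+1}/y_n = 1 − 1/3z + 4/3z(1+2/5z) = 1 + z + 8/15z²
  R(z) = 1 + z + 8/15z².

Find x<0 with |R(x)|<1.
x=-1.11: |R|=0.5471
R=1: x+8/15x²=0 ⇒ x=−15/8=-1.8750; min R=1−1/(4·8/15)=0.5312>−1
Confirm numerically:
  x=-1.740: |R|=0.87472 <1
  x=-1.338: |R|=0.61680 <1
  x=-1.304: |R|=0.60289 <1
  x=-2.326: |R|=1.55948 >1
  x=-2.194: |R|=1.37327 >1
  x=-1.980: |R|=1.11088 >1
So |R|<1 on (-1.8750, 0).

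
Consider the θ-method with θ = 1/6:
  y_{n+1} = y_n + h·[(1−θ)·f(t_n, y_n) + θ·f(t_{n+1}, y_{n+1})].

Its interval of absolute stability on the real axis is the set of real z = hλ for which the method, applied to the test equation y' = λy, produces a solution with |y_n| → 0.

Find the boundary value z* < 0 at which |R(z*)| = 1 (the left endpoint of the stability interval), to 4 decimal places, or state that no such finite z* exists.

left endpoint -3.0000.

Test eqn y'=λy, z=hλ:
  y_{n+1} = y_n + z·[5/6·y_n + 1/6·y_{n+1}] ⇒ (1 − 1/6z)y_{n+1} = (1 + 5/6z)y_n
  so R(z) = (1 + 5/6z)/(1 − 1/6z).

Need |R(x)|<1, x<0.
x=-0.65: |R|=0.4135
R=−1: 1+5/6x = −1+1/6x ⇒ -2/3x=2 ⇒ x=2/(-2/3)=-3.0000
Confirm numerically:
  x=-2.510: |R|=0.76968 <1
  x=-2.246: |R|=0.63425 <1
  x=-2.057: |R|=0.53184 <1
  x=-1.601: |R|=0.26378 <1
  x=-3.359: |R|=1.15344 >1
  x=-3.352: |R|=1.15056 >1
  x=-3.043: |R|=1.01902 >1
Stable set (-3.0000, 0).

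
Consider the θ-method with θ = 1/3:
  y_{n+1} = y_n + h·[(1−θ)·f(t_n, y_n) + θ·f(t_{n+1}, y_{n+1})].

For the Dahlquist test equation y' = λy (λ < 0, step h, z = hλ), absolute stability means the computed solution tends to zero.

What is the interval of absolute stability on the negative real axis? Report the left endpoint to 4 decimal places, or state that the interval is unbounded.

z∈(-6.0000,0).

Set f=λy, z=hλ:
  y_{n+1} = y_n + z·[2/3·y_n + 1/3·y_{n+1}] ⇒ (1 − 1/3z)y_{n+1} = (1 + 2/3z)y_n
  Hence R(z) = (1 + 2/3z)/(1 − 1/3z).

Solve |R(x)|<1 on ℝ⁻.
x=-0.83: |R|=0.3499
R=−1: 1+2/3x = −1+1/3x ⇒ -1/3x=2 ⇒ x=2/(-1/3)=-6.0000
Confirm numerically:
  x=-5.921: |R|=0.99114 <1
  x=-4.142: |R|=0.73985 <1
  x=-3.767: |R|=0.67002 <1
  x=-3.176: |R|=0.54275 <1
  x=-6.146: |R|=1.01596 >1
  x=-6.037: |R|=1.00409 >1
Stable set (-6.0000, 0).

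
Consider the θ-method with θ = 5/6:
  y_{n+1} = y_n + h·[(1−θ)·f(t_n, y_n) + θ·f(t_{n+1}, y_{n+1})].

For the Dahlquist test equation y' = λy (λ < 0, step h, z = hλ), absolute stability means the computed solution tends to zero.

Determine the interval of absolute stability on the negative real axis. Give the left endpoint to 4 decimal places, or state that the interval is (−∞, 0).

interval (−∞, 0).

Test eqn y'=λy, z=hλ:
  y_{n+1} = y_n + z·[1/6·y_n + 5/6·y_{n+1}] ⇒ (1 − 5/6z)y_{n+1} = (1 + 1/6z)y_n
  R(z) = (1 + 1/6z)/(1 − 5/6z).

Need |R(x)|<1, x<0.
x=-1.14: |R|=0.4154
x=-2: |R|=0.2500
x=-10: |R|=0.0714
x=-100: |R|=0.1858
θ=5/6≥1/2 ⇒ |1+1/6x|<|1−5/6x| ∀x<0 ⇒ stable on all of ℝ⁻.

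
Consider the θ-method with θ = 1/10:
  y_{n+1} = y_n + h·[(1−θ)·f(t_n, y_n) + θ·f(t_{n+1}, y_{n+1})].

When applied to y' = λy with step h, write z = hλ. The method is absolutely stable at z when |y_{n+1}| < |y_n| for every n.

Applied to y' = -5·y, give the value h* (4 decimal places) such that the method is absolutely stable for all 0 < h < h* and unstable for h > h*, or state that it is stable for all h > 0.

On y'=λy, z=hλ:
  y_{n+1} = y_n + z·[9/10·y_n + 1/10·y_{n+1}] ⇒ (1 − 1/10z)y_{n+1} = (1 + 9/10z)y_n
  so R(z) = (1 + 9/10z)/(1 − 1/10z).

Need |R(x)|<1, x<0.
x=-0.39: |R|=0.6246
R=−1: 1+9/10x = −1+1/10x ⇒ -4/5x=2 ⇒ x=2/(-4/5)=-2.5000
Confirm numerically:
  x=-2.124: |R|=0.75190 <1
  x=-1.900: |R|=0.59664 <1
  x=-1.649: |R|=0.41557 <1
  x=-2.904: |R|=1.25046 >1
  x=-2.749: |R|=1.15625 >1
Interval (-2.5000, 0).

(-2.5000,0); λ=-5 ⇒ h* = (5/2)/5 = 0.5000.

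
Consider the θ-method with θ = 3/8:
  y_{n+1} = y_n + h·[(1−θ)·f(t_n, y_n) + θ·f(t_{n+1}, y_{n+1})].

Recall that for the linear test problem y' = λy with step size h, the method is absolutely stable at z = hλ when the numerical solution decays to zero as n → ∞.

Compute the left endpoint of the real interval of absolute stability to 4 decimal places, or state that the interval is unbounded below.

z* = -8.0000.

With y'=λy (z=hλ):
  y_{n+1} = y_n + z·[5/8·y_n + 3/8·y_{n+1}] ⇒ (1 − 3/8z)y_{n+1} = (1 + 5/8z)y_n
  so R(z) = (1 + 5/8z)/(1 − 3/8z).

Need |R(x)|<1, x<0.
x=-0.36: |R|=0.6828
R=−1: 1+5/8x = −1+3/8x ⇒ -1/4x=2 ⇒ x=2/(-1/4)=-8.0000
Confirm numerically:
  x=-7.848: |R|=0.99036 <1
  x=-6.292: |R|=0.87290 <1
  x=-4.719: |R|=0.70384 <1
  x=-8.474: |R|=1.02836 >1
  x=-8.277: |R|=1.01687 >1
  x=-8.165: |R|=1.01016 >1
Stable set (-8.0000, 0).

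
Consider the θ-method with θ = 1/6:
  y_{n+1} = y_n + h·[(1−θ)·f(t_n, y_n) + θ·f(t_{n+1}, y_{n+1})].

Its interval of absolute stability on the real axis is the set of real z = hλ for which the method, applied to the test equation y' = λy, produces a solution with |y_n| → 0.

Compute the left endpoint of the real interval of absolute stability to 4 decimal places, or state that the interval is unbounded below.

z* = -3.0000.

With y'=λy (z=hλ):
  y_{n+1} = y_n + z·[5/6·y_n + 1/6·y_{n+1}] ⇒ (1 − 1/6z)y_{n+1} = (1 + 5/6z)y_n
  Hence R(z) = (1 + 5/6z)/(1 − 1/6z).

Boundary: |R(x)|=1, x<0.
x=-0.55: |R|=0.4962
R=−1: 1+5/6x = −1+1/6x ⇒ -2/3x=2 ⇒ x=2/(-2/3)=-3.0000
Confirm numerically:
  x=-2.906: |R|=0.95778 <1
  x=-2.611: |R|=0.81930 <1
  x=-2.495: |R|=0.76221 <1
  x=-1.985: |R|=0.49155 <1
  x=-3.481: |R|=1.20293 >1
  x=-3.257: |R|=1.11105 >1
  x=-3.035: |R|=1.01550 >1
Stable set (-3.0000, 0).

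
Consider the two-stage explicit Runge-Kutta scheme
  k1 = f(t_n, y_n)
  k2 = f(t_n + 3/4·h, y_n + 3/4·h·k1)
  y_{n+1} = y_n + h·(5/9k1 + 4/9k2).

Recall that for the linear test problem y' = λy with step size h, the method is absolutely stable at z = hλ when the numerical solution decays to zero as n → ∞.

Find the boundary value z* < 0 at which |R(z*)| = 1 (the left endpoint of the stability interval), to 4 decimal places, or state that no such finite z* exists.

left endpoint -3.0000.

With y'=λy (z=hλ):
  k1=λy_n ⇒ h·k1=z·y_n;  k2=λ(1+3/4z)y_n ⇒ h·k2=z(1+3/4z)y_n
  y_{n+1}/y_n = 1 + 5/9z + 4/9z(1+3/4z) = 1 + z + 1/3z²
  ⇒ R(z) = 1 + z + 1/3z².

Need |R(x)|<1, x<0.
x=-1.4: |R|=0.2533
R=1: x+1/3x²=0 ⇒ x=−3=-3.0000; min R=1−1/(4·1/3)=0.2500>−1
Confirm numerically:
  x=-1.862: |R|=0.29368 <1
  x=-1.742: |R|=0.26952 <1
  x=-1.366: |R|=0.25599 <1
  x=-3.544: |R|=1.64265 >1
  x=-3.405: |R|=1.45967 >1
Interval (-3.0000, 0).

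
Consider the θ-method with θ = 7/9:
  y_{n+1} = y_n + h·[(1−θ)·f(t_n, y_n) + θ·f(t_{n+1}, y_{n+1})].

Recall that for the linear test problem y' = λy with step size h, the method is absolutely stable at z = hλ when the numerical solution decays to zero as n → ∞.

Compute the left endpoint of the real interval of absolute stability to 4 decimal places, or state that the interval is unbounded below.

With y'=λy (z=hλ):
  y_{n+1} = y_n + z·[2/9·y_n + 7/9·y_{n+1}] ⇒ (1 − 7/9z)y_{n+1} = (1 + 2/9z)y_n
  R(z) = (1 + 2/9z)/(1 − 7/9z).

Need |R(x)|<1, x<0.
x=-1.05: |R|=0.4220
x=-2: |R|=0.2174
x=-10: |R|=0.1392
x=-100: |R|=0.2694
θ=7/9≥1/2 ⇒ |1+2/9x|<|1−7/9x| ∀x<0 ⇒ unbounded interval.

unbounded; (−∞, 0).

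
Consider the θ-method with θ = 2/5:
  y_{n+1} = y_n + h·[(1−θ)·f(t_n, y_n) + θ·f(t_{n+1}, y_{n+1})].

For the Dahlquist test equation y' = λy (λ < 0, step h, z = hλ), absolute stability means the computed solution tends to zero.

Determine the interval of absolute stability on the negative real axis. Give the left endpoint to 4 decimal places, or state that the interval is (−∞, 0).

z∈(-10.0000,0).

Test eqn y'=λy, z=hλ:
  y_{n+1} = y_n + z·[3/5·y_n + 2/5·y_{n+1}] ⇒ (1 − 2/5z)y_{n+1} = (1 + 3/5z)y_n
  Hence R(z) = (1 + 3/5z)/(1 − 2/5z).

Need |R(x)|<1, x<0.
x=-1.42: |R|=0.0944
R=−1: 1+3/5x = −1+2/5x ⇒ -1/5x=2 ⇒ x=2/(-1/5)=-10.0000
Confirm numerically:
  x=-5.995: |R|=0.76427 <1
  x=-5.067: |R|=0.67405 <1
  x=-4.774: |R|=0.64078 <1
  x=-10.502: |R|=1.01930 >1
  x=-10.350: |R|=1.01362 >1
  x=-10.319: |R|=1.01244 >1
So |R|<1 on (-10.0000, 0).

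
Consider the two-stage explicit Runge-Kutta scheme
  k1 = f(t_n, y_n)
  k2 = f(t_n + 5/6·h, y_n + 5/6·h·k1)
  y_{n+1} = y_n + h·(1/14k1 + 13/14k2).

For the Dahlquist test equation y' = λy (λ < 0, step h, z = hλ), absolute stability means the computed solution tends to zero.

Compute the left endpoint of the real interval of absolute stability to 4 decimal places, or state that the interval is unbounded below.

Test eqn y'=λy, z=hλ:
  k1=λy_n ⇒ h·k1=z·y_n;  k2=λ(1+5/6z)y_n ⇒ h·k2=z(1+5/6z)y_n
  y_{n+1}/y_n = 1 + 1/14z + 13/14z(1+5/6z) = 1 + z + 65/84z²
  R(z) = 1 + z + 65/84z².

Find x<0 with |R(x)|<1.
x=-0.55: |R|=0.6841
R=1: x+65/84x²=0 ⇒ x=−84/65=-1.2923; min R=1−1/(4·65/84)=0.6769>−1
Confirm numerically:
  x=-1.090: |R|=0.82936 <1
  x=-1.020: |R|=0.78507 <1
  x=-0.650: |R|=0.67693 <1
  x=-0.621: |R|=0.67741 <1
  x=-1.558: |R|=1.32032 >1
  x=-1.405: |R|=1.12252 >1
Stable set (-1.2923, 0).

z* = -1.2923.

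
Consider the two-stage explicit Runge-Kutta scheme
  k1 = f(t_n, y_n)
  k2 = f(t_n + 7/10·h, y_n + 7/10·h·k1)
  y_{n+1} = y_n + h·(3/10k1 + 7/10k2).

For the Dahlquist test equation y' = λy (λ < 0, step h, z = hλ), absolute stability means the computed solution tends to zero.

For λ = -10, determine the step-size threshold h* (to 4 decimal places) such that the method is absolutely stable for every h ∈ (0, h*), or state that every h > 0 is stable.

Set f=λy, z=hλ:
  k1=λy_n ⇒ h·k1=z·y_n;  k2=λ(1+7/10z)y_n ⇒ h·k2=z(1+7/10z)y_n
  y_{n+1}/y_n = 1 + 3/10z + 7/10z(1+7/10z) = 1 + z + 49/100z²
  so R(z) = 1 + z + 49/100z².

Need |R(x)|<1, x<0.
x=-1.35: |R|=0.5430
R=1: x+49/100x²=0 ⇒ x=−100/49=-2.0408; min R=1−1/(4·49/100)=0.4898>−1
Confirm numerically:
  x=-1.445: |R|=0.57813 <1
  x=-1.350: |R|=0.54302 <1
  x=-0.881: |R|=0.49932 <1
  x=-2.545: |R|=1.62874 >1
  x=-2.290: |R|=1.27961 >1
  x=-2.160: |R|=1.12614 >1
Interval (-2.0408, 0).

(-2.0408,0); λ=-10 ⇒ h* = (100/49)/10 = 0.2041.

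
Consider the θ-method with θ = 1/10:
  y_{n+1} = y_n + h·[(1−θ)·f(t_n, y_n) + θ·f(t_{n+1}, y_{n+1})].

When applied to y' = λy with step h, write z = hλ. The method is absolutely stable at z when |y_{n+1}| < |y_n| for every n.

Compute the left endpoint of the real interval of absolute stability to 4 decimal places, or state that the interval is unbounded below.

With y'=λy (z=hλ):
  y_{n+1} = y_n + z·[9/10·y_n + 1/10·y_{n+1}] ⇒ (1 − 1/10z)y_{n+1} = (1 + 9/10z)y_n
  R(z) = (1 + 9/10z)/(1 − 1/10z).

Boundary: |R(x)|=1, x<0.
x=-1.05: |R|=0.0498
R=−1: 1+9/10x = −1+1/10x ⇒ -4/5x=2 ⇒ x=2/(-4/5)=-2.5000
Confirm numerically:
  x=-1.877: |R|=0.58037 <1
  x=-1.478: |R|=0.28768 <1
  x=-1.181: |R|=0.05626 <1
  x=-3.056: |R|=1.34069 >1
  x=-2.753: |R|=1.15871 >1
  x=-2.698: |R|=1.12474 >1
So |R|<1 on (-2.5000, 0).

z* = -2.5000.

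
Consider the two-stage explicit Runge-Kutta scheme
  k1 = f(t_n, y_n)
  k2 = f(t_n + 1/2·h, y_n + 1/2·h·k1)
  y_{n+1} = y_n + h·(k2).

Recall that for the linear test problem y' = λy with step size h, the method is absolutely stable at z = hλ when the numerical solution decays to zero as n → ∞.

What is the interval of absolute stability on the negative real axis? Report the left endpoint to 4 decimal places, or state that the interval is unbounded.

(-2.0000, 0).

On y'=λy, z=hλ:
  k1=λy_n ⇒ h·k1=z·y_n;  k2=λ(1+1/2z)y_n ⇒ h·k2=z(1+1/2z)y_n
  y_{n+1}/y_n = 1 + z(1+1/2z) = 1 + z + 1/2z²
  ⇒ R(z) = 1 + z + 1/2z².

Find x<0 with |R(x)|<1.
x=-1.32: |R|=0.5512
R=1: x+1/2x²=0 ⇒ x=−2=-2.0000; min R=1−1/(4·1/2)=0.5000>−1
Confirm numerically:
  x=-1.500: |R|=0.62500 <1
  x=-1.391: |R|=0.57644 <1
  x=-1.096: |R|=0.50461 <1
  x=-0.948: |R|=0.50135 <1
  x=-2.480: |R|=1.59520 >1
  x=-2.370: |R|=1.43845 >1
So |R|<1 on (-2.0000, 0).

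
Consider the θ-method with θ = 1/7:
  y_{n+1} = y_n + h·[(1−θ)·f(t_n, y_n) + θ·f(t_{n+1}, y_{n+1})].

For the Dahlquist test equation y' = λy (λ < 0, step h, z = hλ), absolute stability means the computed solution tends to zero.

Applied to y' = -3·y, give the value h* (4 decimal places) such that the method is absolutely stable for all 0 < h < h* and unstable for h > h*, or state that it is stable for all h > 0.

With y'=λy (z=hλ):
  y_{n+1} = y_n + z·[6/7·y_n + 1/7·y_{n+1}] ⇒ (1 − 1/7z)y_{n+1} = (1 + 6/7z)y_n
  so R(z) = (1 + 6/7z)/(1 − 1/7z).

Solve |R(x)|<1 on ℝ⁻.
x=-1.44: |R|=0.1943
R=−1: 1+6/7x = −1+1/7x ⇒ -5/7x=2 ⇒ x=2/(-5/7)=-2.8000
Confirm numerically:
  x=-2.688: |R|=0.94220 <1
  x=-2.174: |R|=0.65882 <1
  x=-1.431: |R|=0.18812 <1
  x=-3.382: |R|=1.28029 >1
  x=-3.242: |R|=1.21578 >1
Interval (-2.8000, 0).

(-2.8000,0); λ=-3 ⇒ h* = (14/5)/3 = 0.9333.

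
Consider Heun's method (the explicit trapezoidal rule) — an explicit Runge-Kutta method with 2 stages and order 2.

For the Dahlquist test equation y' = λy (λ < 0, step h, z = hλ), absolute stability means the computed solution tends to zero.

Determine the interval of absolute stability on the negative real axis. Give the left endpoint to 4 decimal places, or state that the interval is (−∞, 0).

(-2.0000, 0).

Test eqn y'=λy, z=hλ:
  order 2, 2-stage ⇒ R(z)=1+z+z^2/2
  (e.g. R(-1.68)=0.73120, |R|=0.73120)

Boundary: |R(x)|=1, x<0.
x=-1.68: |R|=0.7312
|R(-1.87)|=0.8785 |R(-1.7)|=0.7450 |R(-1.49)|=0.6200
Bisect:
  x_lo=-2.4424 |R|=1.5403  x_hi=-0.0949 |R|=0.9096
  mid=-1.26868 |R|=0.53609 →hi
  mid=-1.85556 |R|=0.86599 →hi
  mid=-2.14900 |R|=1.16010 →lo
  mid=-2.00228 |R|=1.00228 →lo
  mid=-1.92892 |R|=0.93144 →hi
  mid=-1.96560 |R|=0.96619 →hi
  mid=-1.98394 |R|=0.98407 →hi
  mid=-1.99311 |R|=0.99313 →hi
  ...
  [-2.00013,-1.99999] ⇒ x*=-2.0000
Stable set (-2.0000, 0).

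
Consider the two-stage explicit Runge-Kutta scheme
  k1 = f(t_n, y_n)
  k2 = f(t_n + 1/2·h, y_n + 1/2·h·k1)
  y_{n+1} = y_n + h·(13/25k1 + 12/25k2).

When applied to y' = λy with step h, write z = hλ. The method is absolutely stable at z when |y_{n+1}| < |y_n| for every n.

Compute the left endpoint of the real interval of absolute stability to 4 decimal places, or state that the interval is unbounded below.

left endpoint -4.1667.

On y'=λy, z=hλ:
  k1=λy_n ⇒ h·k1=z·y_n;  k2=λ(1+1/2z)y_n ⇒ h·k2=z(1+1/2z)y_n
  y_{n+1}/y_n = 1 + 13/25z + 12/25z(1+1/2z) = 1 + z + 6/25z²
  so R(z) = 1 + z + 6/25z².

Boundary: |R(x)|=1, x<0.
x=-1.13: |R|=0.1765
R=1: x+6/25x²=0 ⇒ x=−25/6=-4.1667; min R=1−1/(4·6/25)=-0.0417>−1
Confirm numerically:
  x=-4.056: |R|=0.89227 <1
  x=-3.861: |R|=0.71676 <1
  x=-3.334: |R|=0.33373 <1
  x=-2.435: |R|=0.01199 <1
  x=-4.757: |R|=1.67397 >1
  x=-4.745: |R|=1.65861 >1
  x=-4.311: |R|=1.14933 >1
So |R|<1 on (-4.1667, 0).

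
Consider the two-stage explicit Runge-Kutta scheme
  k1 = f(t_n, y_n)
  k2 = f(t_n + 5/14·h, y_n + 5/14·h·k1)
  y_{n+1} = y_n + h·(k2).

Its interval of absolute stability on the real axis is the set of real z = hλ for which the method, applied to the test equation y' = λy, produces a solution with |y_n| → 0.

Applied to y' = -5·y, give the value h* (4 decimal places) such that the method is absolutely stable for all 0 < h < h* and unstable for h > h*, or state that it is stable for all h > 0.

On y'=λy, z=hλ:
  k1=λy_n ⇒ h·k1=z·y_n;  k2=λ(1+5/14z)y_n ⇒ h·k2=z(1+5/14z)y_n
  y_{n+1}/y_n = 1 + z(1+5/14z) = 1 + z + 5/14z²
  so R(z) = 1 + z + 5/14z².

Boundary: |R(x)|=1, x<0.
x=-1.75: |R|=0.3438
R=1: x+5/14x²=0 ⇒ x=−14/5=-2.8000; min R=1−1/(4·5/14)=0.3000>−1
Confirm numerically:
  x=-2.472: |R|=0.71042 <1
  x=-2.440: |R|=0.68629 <1
  x=-2.149: |R|=0.50036 <1
  x=-1.193: |R|=0.31530 <1
  x=-3.330: |R|=1.63032 >1
  x=-3.016: |R|=1.23266 >1
Stable set (-2.8000, 0).

(-2.8000,0); λ=-5 ⇒ h* = (14/5)/5 = 0.5600.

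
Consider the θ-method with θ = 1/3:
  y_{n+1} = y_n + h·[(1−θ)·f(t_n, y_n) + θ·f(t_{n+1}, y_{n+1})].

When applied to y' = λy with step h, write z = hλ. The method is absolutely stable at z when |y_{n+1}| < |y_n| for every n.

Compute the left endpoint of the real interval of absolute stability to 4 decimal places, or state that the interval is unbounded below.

With y'=λy (z=hλ):
  y_{n+1} = y_n + z·[2/3·y_n + 1/3·y_{n+1}] ⇒ (1 − 1/3z)y_{n+1} = (1 + 2/3z)y_n
  ⇒ R(z) = (1 + 2/3z)/(1 − 1/3z).

Need |R(x)|<1, x<0.
x=-1.09: |R|=0.2005
R=−1: 1+2/3x = −1+1/3x ⇒ -1/3x=2 ⇒ x=2/(-1/3)=-6.0000
Confirm numerically:
  x=-5.846: |R|=0.98259 <1
  x=-5.173: |R|=0.89881 <1
  x=-3.689: |R|=0.65451 <1
  x=-6.284: |R|=1.03059 >1
  x=-6.133: |R|=1.01456 >1
  x=-6.027: |R|=1.00299 >1
So |R|<1 on (-6.0000, 0).

z* = -6.0000.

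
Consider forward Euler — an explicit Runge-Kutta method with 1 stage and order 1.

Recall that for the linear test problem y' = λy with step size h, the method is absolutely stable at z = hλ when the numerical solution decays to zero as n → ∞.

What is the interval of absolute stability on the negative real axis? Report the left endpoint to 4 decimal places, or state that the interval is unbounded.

Set f=λy, z=hλ:
  order 1, 1-stage ⇒ R(z)=1+z
  (e.g. R(-0.76)=0.24000, |R|=0.24000)

Need |R(x)|<1, x<0.
x=-0.76: |R|=0.2400
|R(-2.28)|=1.2800 |R(-1.63)|=0.6300 |R(-1.08)|=0.0800
Bisect:
  x_lo=-2.3344 |R|=1.3344  x_hi=-0.1559 |R|=0.8441
  mid=-1.24515 |R|=0.24515 →hi
  mid=-1.78978 |R|=0.78978 →hi
  mid=-2.06210 |R|=1.06210 →lo
  mid=-1.92594 |R|=0.92594 →hi
  mid=-1.99402 |R|=0.99402 →hi
  mid=-2.02806 |R|=1.02806 →lo
  mid=-2.01104 |R|=1.01104 →lo
  mid=-2.00253 |R|=1.00253 →lo
  mid=-1.99828 |R|=0.99828 →hi
  ...
  [-2.00001,-1.99987] ⇒ x*=-2.0000
Interval (-2.0000, 0).

(-2.0000, 0).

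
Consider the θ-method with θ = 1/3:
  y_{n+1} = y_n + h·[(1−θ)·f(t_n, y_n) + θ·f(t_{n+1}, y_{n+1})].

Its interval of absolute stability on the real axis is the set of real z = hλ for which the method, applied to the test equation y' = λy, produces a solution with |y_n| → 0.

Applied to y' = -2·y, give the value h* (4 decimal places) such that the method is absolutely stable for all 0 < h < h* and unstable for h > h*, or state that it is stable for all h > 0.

With y'=λy (z=hλ):
  y_{n+1} = y_n + z·[2/3·y_n + 1/3·y_{n+1}] ⇒ (1 − 1/3z)y_{n+1} = (1 + 2/3z)y_n
  R(z) = (1 + 2/3z)/(1 − 1/3z).

Need |R(x)|<1, x<0.
x=-1.38: |R|=0.0548
R=−1: 1+2/3x = −1+1/3x ⇒ -1/3x=2 ⇒ x=2/(-1/3)=-6.0000
Confirm numerically:
  x=-4.822: |R|=0.84940 <1
  x=-3.313: |R|=0.57437 <1
  x=-2.467: |R|=0.35376 <1
  x=-6.461: |R|=1.04873 >1
  x=-6.215: |R|=1.02333 >1
So |R|<1 on (-6.0000, 0).

(-6.0000,0); λ=-2 ⇒ h* = (6)/2 = 3.0000.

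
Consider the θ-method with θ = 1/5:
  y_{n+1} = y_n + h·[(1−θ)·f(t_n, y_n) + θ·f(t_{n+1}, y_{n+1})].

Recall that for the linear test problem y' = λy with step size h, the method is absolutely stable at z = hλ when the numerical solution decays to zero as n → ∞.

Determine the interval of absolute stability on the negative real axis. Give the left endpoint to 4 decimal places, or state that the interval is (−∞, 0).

Set f=λy, z=hλ:
  y_{n+1} = y_n + z·[4/5·y_n + 1/5·y_{n+1}] ⇒ (1 − 1/5z)y_{n+1} = (1 + 4/5z)y_n
  Hence R(z) = (1 + 4/5z)/(1 − 1/5z).

Find x<0 with |R(x)|<1.
x=-0.85: |R|=0.2735
R=−1: 1+4/5x = −1+1/5x ⇒ -3/5x=2 ⇒ x=2/(-3/5)=-3.3333
Confirm numerically:
  x=-2.696: |R|=0.75156 <1
  x=-2.561: |R|=0.69356 <1
  x=-2.559: |R|=0.69268 <1
  x=-2.290: |R|=0.57064 <1
  x=-3.647: |R|=1.10882 >1
  x=-3.429: |R|=1.03405 >1
Interval (-3.3333, 0).

z∈(-3.3333,0).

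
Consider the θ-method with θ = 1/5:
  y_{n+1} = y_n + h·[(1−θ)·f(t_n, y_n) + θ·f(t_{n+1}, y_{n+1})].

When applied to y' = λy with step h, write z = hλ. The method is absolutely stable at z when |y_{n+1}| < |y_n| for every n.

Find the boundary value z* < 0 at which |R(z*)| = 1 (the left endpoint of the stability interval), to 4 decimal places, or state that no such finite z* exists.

On y'=λy, z=hλ:
  y_{n+1} = y_n + z·[4/5·y_n + 1/5·y_{n+1}] ⇒ (1 − 1/5z)y_{n+1} = (1 + 4/5z)y_n
  R(z) = (1 + 4/5z)/(1 − 1/5z).

Solve |R(x)|<1 on ℝ⁻.
x=-1.28: |R|=0.0191
R=−1: 1+4/5x = −1+1/5x ⇒ -3/5x=2 ⇒ x=2/(-3/5)=-3.3333
Confirm numerically:
  x=-2.653: |R|=0.73331 <1
  x=-2.467: |R|=0.65194 <1
  x=-2.152: |R|=0.50447 <1
  x=-3.647: |R|=1.10882 >1
  x=-3.636: |R|=1.10514 >1
Stable set (-3.3333, 0).

z* = -3.3333.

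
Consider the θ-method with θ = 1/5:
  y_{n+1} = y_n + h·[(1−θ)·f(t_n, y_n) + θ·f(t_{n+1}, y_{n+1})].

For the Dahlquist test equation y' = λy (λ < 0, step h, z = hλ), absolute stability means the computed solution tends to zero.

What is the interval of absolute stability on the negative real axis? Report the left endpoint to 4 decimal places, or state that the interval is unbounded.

Test eqn y'=λy, z=hλ:
  y_{n+1} = y_n + z·[4/5·y_n + 1/5·y_{n+1}] ⇒ (1 − 1/5z)y_{n+1} = (1 + 4/5z)y_n
  Hence R(z) = (1 + 4/5z)/(1 − 1/5z).

Solve |R(x)|<1 on ℝ⁻.
x=-1.37: |R|=0.0754
R=−1: 1+4/5x = −1+1/5x ⇒ -3/5x=2 ⇒ x=2/(-3/5)=-3.3333
Confirm numerically:
  x=-3.140: |R|=0.92875 <1
  x=-2.646: |R|=0.73032 <1
  x=-2.420: |R|=0.63073 <1
  x=-1.413: |R|=0.10167 <1
  x=-3.817: |R|=1.16457 >1
  x=-3.772: |R|=1.15002 >1
  x=-3.524: |R|=1.06710 >1
So |R|<1 on (-3.3333, 0).

z∈(-3.3333,0).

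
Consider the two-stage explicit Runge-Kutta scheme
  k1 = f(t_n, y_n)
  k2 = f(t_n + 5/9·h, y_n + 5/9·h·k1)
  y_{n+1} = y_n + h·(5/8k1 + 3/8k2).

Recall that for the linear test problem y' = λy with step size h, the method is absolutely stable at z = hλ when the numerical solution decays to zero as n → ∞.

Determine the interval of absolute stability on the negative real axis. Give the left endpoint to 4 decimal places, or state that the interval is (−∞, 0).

z∈(-4.8000,0).

On y'=λy, z=hλ:
  k1=λy_n ⇒ h·k1=z·y_n;  k2=λ(1+5/9z)y_n ⇒ h·k2=z(1+5/9z)y_n
  y_{n+1}/y_n = 1 + 5/8z + 3/8z(1+5/9z) = 1 + z + 5/24z²
  ⇒ R(z) = 1 + z + 5/24z².

Find x<0 with |R(x)|<1.
x=-0.89: |R|=0.2750
R=1: x+5/24x²=0 ⇒ x=−24/5=-4.8000; min R=1−1/(4·5/24)=-0.2000>−1
Confirm numerically:
  x=-4.330: |R|=0.57602 <1
  x=-3.941: |R|=0.29473 <1
  x=-3.429: |R|=0.02059 <1
  x=-1.966: |R|=0.16076 <1
  x=-5.027: |R|=1.23774 >1
  x=-5.023: |R|=1.23336 >1
Interval (-4.8000, 0).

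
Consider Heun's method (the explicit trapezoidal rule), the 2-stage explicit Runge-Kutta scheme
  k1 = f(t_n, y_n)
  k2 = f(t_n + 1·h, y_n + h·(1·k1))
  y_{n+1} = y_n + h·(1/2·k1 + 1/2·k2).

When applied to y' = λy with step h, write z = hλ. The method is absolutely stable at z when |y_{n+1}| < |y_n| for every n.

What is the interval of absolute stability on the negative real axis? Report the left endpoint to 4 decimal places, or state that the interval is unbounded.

z∈(-2.0000,0).

On y'=λy, z=hλ:
  order 2, 2-stage ⇒ R(z)=1+z+z^2/2
  (e.g. R(-1.21)=0.52205, |R|=0.52205)

Find x<0 with |R(x)|<1.
x=-1.21: |R|=0.5221
|R(-1.75)|=0.7812 |R(-1.4)|=0.5800 |R(-1.36)|=0.5648
Bisect:
  x_lo=-2.7890 |R|=2.1002  x_hi=-0.0996 |R|=0.9053
  mid=-1.44429 |R|=0.59870 →hi
  mid=-2.11662 |R|=1.12342 →lo
  mid=-1.78046 |R|=0.80456 →hi
  mid=-1.94854 |R|=0.94986 →hi
  mid=-2.03258 |R|=1.03311 →lo
  mid=-1.99056 |R|=0.99061 →hi
  mid=-2.01157 |R|=1.01164 →lo
  mid=-2.00107 |R|=1.00107 →lo
  mid=-1.99581 |R|=0.99582 →hi
  mid=-1.99844 |R|=0.99844 →hi
  ...
  [-2.00008,-1.99992] ⇒ x*=-2.0000
Stable set (-2.0000, 0).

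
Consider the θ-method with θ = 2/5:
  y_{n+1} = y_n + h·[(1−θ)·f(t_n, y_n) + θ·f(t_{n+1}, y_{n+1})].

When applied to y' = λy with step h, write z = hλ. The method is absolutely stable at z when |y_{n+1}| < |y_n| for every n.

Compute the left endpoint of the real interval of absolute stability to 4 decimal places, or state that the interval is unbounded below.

On y'=λy, z=hλ:
  y_{n+1} = y_n + z·[3/5·y_n + 2/5·y_{n+1}] ⇒ (1 − 2/5z)y_{n+1} = (1 + 3/5z)y_n
  Hence R(z) = (1 + 3/5z)/(1 − 2/5z).

Boundary: |R(x)|=1, x<0.
x=-0.64: |R|=0.4904
R=−1: 1+3/5x = −1+2/5x ⇒ -1/5x=2 ⇒ x=2/(-1/5)=-10.0000
Confirm numerically:
  x=-9.621: |R|=0.98437 <1
  x=-7.027: |R|=0.84397 <1
  x=-4.437: |R|=0.59903 <1
  x=-10.505: |R|=1.01942 >1
  x=-10.312: |R|=1.01218 >1
  x=-10.237: |R|=1.00930 >1
So |R|<1 on (-10.0000, 0).

left endpoint -10.0000.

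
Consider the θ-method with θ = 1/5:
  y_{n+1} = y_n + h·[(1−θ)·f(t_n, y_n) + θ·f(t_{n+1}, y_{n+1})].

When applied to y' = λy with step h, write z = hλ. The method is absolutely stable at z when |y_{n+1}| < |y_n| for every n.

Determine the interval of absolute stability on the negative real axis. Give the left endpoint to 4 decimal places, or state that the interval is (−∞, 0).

Test eqn y'=λy, z=hλ:
  y_{n+1} = y_n + z·[4/5·y_n + 1/5·y_{n+1}] ⇒ (1 − 1/5z)y_{n+1} = (1 + 4/5z)y_n
  ⇒ R(z) = (1 + 4/5z)/(1 − 1/5z).

Find x<0 with |R(x)|<1.
x=-1.02: |R|=0.1528
R=−1: 1+4/5x = −1+1/5x ⇒ -3/5x=2 ⇒ x=2/(-3/5)=-3.3333
Confirm numerically:
  x=-3.133: |R|=0.92610 <1
  x=-2.917: |R|=0.84224 <1
  x=-2.154: |R|=0.50545 <1
  x=-1.581: |R|=0.20119 <1
  x=-3.827: |R|=1.16778 >1
  x=-3.500: |R|=1.05882 >1
  x=-3.434: |R|=1.03581 >1
So |R|<1 on (-3.3333, 0).

(-3.3333, 0).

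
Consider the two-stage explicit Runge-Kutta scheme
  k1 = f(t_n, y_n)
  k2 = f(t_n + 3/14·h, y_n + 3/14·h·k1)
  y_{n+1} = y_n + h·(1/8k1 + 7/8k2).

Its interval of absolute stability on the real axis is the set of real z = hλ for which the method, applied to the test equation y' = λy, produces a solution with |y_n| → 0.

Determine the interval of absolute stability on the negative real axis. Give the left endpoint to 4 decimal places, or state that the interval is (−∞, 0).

With y'=λy (z=hλ):
  k1=λy_n ⇒ h·k1=z·y_n;  k2=λ(1+3/14z)y_n ⇒ h·k2=z(1+3/14z)y_n
  y_{n+1}/y_n = 1 + 1/8z + 7/8z(1+3/14z) = 1 + z + 3/16z²
  ⇒ R(z) = 1 + z + 3/16z².

Boundary: |R(x)|=1, x<0.
x=-1.24: |R|=0.0483
R=1: x+3/16x²=0 ⇒ x=−16/3=-5.3333; min R=1−1/(4·3/16)=-0.3333>−1
Confirm numerically:
  x=-4.876: |R|=0.58188 <1
  x=-3.975: |R|=0.01238 <1
  x=-3.232: |R|=0.27341 <1
  x=-5.742: |R|=1.43998 >1
  x=-5.676: |R|=1.36468 >1
  x=-5.382: |R|=1.04911 >1
Stable set (-5.3333, 0).

(-5.3333, 0).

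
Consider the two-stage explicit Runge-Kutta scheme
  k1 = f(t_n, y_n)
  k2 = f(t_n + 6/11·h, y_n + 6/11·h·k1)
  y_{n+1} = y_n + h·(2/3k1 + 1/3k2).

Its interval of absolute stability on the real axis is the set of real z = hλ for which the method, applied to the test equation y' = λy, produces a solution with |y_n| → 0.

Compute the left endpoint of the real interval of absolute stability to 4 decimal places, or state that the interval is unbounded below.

left endpoint -5.5000.

Test eqn y'=λy, z=hλ:
  k1=λy_n ⇒ h·k1=z·y_n;  k2=λ(1+6/11z)y_n ⇒ h·k2=z(1+6/11z)y_n
  y_{n+1}/y_n = 1 + 2/3z + 1/3z(1+6/11z) = 1 + z + 2/11z²
  Hence R(z) = 1 + z + 2/11z².

Boundary: |R(x)|=1, x<0.
x=-1.2: |R|=0.0618
R=1: x+2/11x²=0 ⇒ x=−11/2=-5.5000; min R=1−1/(4·2/11)=-0.3750>−1
Confirm numerically:
  x=-3.025: |R|=0.36125 <1
  x=-2.925: |R|=0.36943 <1
  x=-2.560: |R|=0.36844 <1
  x=-6.078: |R|=1.63874 >1
  x=-5.743: |R|=1.25374 >1
Interval (-5.5000, 0).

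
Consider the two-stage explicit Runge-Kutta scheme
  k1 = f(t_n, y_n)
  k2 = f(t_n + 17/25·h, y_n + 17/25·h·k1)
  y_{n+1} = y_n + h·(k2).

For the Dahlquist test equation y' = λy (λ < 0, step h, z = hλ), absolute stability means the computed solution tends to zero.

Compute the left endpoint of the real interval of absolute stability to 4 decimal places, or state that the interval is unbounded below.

left endpoint -1.4706.

With y'=λy (z=hλ):
  k1=λy_n ⇒ h·k1=z·y_n;  k2=λ(1+17/25z)y_n ⇒ h·k2=z(1+17/25z)y_n
  y_{n+1}/y_n = 1 + z(1+17/25z) = 1 + z + 17/25z²
  ⇒ R(z) = 1 + z + 17/25z².

Need |R(x)|<1, x<0.
x=-1.73: |R|=1.3052
R=1: x+17/25x²=0 ⇒ x=−25/17=-1.4706; min R=1−1/(4·17/25)=0.6324>−1
Confirm numerically:
  x=-1.249: |R|=0.81180 <1
  x=-0.938: |R|=0.66029 <1
  x=-0.906: |R|=0.65217 <1
  x=-1.891: |R|=1.54060 >1
  x=-1.855: |R|=1.48490 >1
  x=-1.661: |R|=1.21507 >1
So |R|<1 on (-1.4706, 0).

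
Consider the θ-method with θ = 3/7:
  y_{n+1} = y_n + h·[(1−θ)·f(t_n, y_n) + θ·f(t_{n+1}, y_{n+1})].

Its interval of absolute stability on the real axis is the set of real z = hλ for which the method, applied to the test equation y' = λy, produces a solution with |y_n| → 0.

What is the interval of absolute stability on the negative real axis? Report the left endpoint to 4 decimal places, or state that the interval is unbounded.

With y'=λy (z=hλ):
  y_{n+1} = y_n + z·[4/7·y_n + 3/7·y_{n+1}] ⇒ (1 − 3/7z)y_{n+1} = (1 + 4/7z)y_n
  R(z) = (1 + 4/7z)/(1 − 3/7z).

Boundary: |R(x)|=1, x<0.
x=-1.23: |R|=0.1946
R=−1: 1+4/7x = −1+3/7x ⇒ -1/7x=2 ⇒ x=2/(-1/7)=-14.0000
Confirm numerically:
  x=-10.400: |R|=0.90576 <1
  x=-8.492: |R|=0.83040 <1
  x=-7.415: |R|=0.77483 <1
  x=-14.476: |R|=1.00944 >1
  x=-14.261: |R|=1.00524 >1
  x=-14.167: |R|=1.00337 >1
Interval (-14.0000, 0).

(-14.0000, 0).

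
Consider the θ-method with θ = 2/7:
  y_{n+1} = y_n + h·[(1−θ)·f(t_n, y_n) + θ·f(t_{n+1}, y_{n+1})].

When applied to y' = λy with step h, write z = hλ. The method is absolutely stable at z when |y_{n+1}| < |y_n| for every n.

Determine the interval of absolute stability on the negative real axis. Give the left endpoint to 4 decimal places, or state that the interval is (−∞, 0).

(-4.6667, 0).

Set f=λy, z=hλ:
  y_{n+1} = y_n + z·[5/7·y_n + 2/7·y_{n+1}] ⇒ (1 − 2/7z)y_{n+1} = (1 + 5/7z)y_n
  Hence R(z) = (1 + 5/7z)/(1 − 2/7z).

Need |R(x)|<1, x<0.
x=-0.89: |R|=0.2904
R=−1: 1+5/7x = −1+2/7x ⇒ -3/7x=2 ⇒ x=2/(-3/7)=-4.6667
Confirm numerically:
  x=-3.977: |R|=0.86164 <1
  x=-3.711: |R|=0.80121 <1
  x=-2.955: |R|=0.60225 <1
  x=-2.253: |R|=0.37068 <1
  x=-5.099: |R|=1.07542 >1
  x=-5.010: |R|=1.06052 >1
So |R|<1 on (-4.6667, 0).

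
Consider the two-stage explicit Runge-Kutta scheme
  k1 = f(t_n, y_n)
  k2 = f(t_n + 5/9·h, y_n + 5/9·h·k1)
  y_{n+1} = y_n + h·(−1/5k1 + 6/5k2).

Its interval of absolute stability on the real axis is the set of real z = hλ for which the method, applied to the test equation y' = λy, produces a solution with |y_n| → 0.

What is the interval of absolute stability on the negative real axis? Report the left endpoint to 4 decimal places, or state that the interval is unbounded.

(-1.5000, 0).

On y'=λy, z=hλ:
  k1=λy_n ⇒ h·k1=z·y_n;  k2=λ(1+5/9z)y_n ⇒ h·k2=z(1+5/9z)y_n
  y_{n+1}/y_n = 1 − 1/5z + 6/5z(1+5/9z) = 1 + z + 2/3z²
  R(z) = 1 + z + 2/3z².

Boundary: |R(x)|=1, x<0.
x=-1.77: |R|=1.3186
R=1: x+2/3x²=0 ⇒ x=−3/2=-1.5000; min R=1−1/(4·2/3)=0.6250>−1
Confirm numerically:
  x=-1.356: |R|=0.86982 <1
  x=-1.299: |R|=0.82593 <1
  x=-1.135: |R|=0.72382 <1
  x=-0.757: |R|=0.62503 <1
  x=-2.083: |R|=1.80959 >1
  x=-2.048: |R|=1.74820 >1
  x=-1.807: |R|=1.36983 >1
Stable set (-1.5000, 0).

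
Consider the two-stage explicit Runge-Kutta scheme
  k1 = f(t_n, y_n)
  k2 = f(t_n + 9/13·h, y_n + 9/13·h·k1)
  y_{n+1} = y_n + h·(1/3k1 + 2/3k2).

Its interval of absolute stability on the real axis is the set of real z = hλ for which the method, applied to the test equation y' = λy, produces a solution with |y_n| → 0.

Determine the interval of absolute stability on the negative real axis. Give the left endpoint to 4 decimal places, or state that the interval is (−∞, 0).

Set f=λy, z=hλ:
  k1=λy_n ⇒ h·k1=z·y_n;  k2=λ(1+9/13z)y_n ⇒ h·k2=z(1+9/13z)y_n
  y_{n+1}/y_n = 1 + 1/3z + 2/3z(1+9/13z) = 1 + z + 6/13z²
  ⇒ R(z) = 1 + z + 6/13z².

Solve |R(x)|<1 on ℝ⁻.
x=-0.43: |R|=0.6553
R=1: x+6/13x²=0 ⇒ x=−13/6=-2.1667; min R=1−1/(4·6/13)=0.4583>−1
Confirm numerically:
  x=-1.469: |R|=0.52698 <1
  x=-1.251: |R|=0.47131 <1
  x=-1.200: |R|=0.46462 <1
  x=-2.683: |R|=1.63938 >1
  x=-2.542: |R|=1.44035 >1
  x=-2.357: |R|=1.20705 >1
Interval (-2.1667, 0).

(-2.1667, 0).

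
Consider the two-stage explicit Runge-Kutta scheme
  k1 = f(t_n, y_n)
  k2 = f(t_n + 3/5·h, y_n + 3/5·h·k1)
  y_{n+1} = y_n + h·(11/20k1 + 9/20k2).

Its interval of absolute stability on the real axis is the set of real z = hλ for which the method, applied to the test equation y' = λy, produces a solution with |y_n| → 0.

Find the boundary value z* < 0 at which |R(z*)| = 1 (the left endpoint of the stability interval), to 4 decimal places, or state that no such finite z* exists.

On y'=λy, z=hλ:
  k1=λy_n ⇒ h·k1=z·y_n;  k2=λ(1+3/5z)y_n ⇒ h·k2=z(1+3/5z)y_n
  y_{n+1}/y_n = 1 + 11/20z + 9/20z(1+3/5z) = 1 + z + 27/100z²
  Hence R(z) = 1 + z + 27/100z².

Need |R(x)|<1, x<0.
x=-0.86: |R|=0.3397
R=1: x+27/100x²=0 ⇒ x=−100/27=-3.7037; min R=1−1/(4·27/100)=0.0741>−1
Confirm numerically:
  x=-3.250: |R|=0.60188 <1
  x=-2.493: |R|=0.18506 <1
  x=-2.436: |R|=0.16621 <1
  x=-2.257: |R|=0.11839 <1
  x=-4.187: |R|=1.54636 >1
  x=-4.106: |R|=1.44599 >1
  x=-3.932: |R|=1.24237 >1
So |R|<1 on (-3.7037, 0).

left endpoint -3.7037.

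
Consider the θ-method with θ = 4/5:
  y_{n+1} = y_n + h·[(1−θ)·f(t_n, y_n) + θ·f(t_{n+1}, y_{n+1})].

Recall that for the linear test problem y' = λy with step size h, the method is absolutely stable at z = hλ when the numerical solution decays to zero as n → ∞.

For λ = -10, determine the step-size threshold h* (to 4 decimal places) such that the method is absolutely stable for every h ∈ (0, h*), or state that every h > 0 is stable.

interval (−∞, 0). Any h>0 works for λ=-10.

With y'=λy (z=hλ):
  y_{n+1} = y_n + z·[1/5·y_n + 4/5·y_{n+1}] ⇒ (1 − 4/5z)y_{n+1} = (1 + 1/5z)y_n
  Hence R(z) = (1 + 1/5z)/(1 − 4/5z).

Find x<0 with |R(x)|<1.
x=-0.71: |R|=0.5472
x=-2: |R|=0.2308
x=-10: |R|=0.1111
x=-100: |R|=0.2346
θ=4/5≥1/2 ⇒ |1+1/5x|<|1−4/5x| ∀x<0 ⇒ stable on all of ℝ⁻.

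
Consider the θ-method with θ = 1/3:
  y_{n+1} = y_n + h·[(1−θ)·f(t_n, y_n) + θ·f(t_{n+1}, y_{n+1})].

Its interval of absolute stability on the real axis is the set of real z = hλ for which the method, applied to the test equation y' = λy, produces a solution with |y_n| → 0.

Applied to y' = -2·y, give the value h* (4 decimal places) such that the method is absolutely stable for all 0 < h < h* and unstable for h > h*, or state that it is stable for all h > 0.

(-6.0000,0); λ=-2 ⇒ h* = (6)/2 = 3.0000.

With y'=λy (z=hλ):
  y_{n+1} = y_n + z·[2/3·y_n + 1/3·y_{n+1}] ⇒ (1 − 1/3z)y_{n+1} = (1 + 2/3z)y_n
  R(z) = (1 + 2/3z)/(1 − 1/3z).

Need |R(x)|<1, x<0.
x=-0.95: |R|=0.2785
R=−1: 1+2/3x = −1+1/3x ⇒ -1/3x=2 ⇒ x=2/(-1/3)=-6.0000
Confirm numerically:
  x=-4.050: |R|=0.72340 <1
  x=-2.759: |R|=0.43723 <1
  x=-2.747: |R|=0.43397 <1
  x=-6.492: |R|=1.05183 >1
  x=-6.246: |R|=1.02661 >1
Interval (-6.0000, 0).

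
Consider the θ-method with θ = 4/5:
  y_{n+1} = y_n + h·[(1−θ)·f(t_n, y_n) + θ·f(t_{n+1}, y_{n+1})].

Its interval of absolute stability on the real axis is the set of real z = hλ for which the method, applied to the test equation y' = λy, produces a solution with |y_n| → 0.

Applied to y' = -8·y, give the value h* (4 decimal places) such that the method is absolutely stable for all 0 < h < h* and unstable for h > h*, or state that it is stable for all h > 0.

interval (−∞, 0). Any h>0 works for λ=-8.

On y'=λy, z=hλ:
  y_{n+1} = y_n + z·[1/5·y_n + 4/5·y_{n+1}] ⇒ (1 − 4/5z)y_{n+1} = (1 + 1/5z)y_n
  ⇒ R(z) = (1 + 1/5z)/(1 − 4/5z).

Boundary: |R(x)|=1, x<0.
x=-1.15: |R|=0.4010
x=-2: |R|=0.2308
x=-10: |R|=0.1111
x=-100: |R|=0.2346
θ=4/5≥1/2 ⇒ |1+1/5x|<|1−4/5x| ∀x<0 ⇒ interval (−∞,0).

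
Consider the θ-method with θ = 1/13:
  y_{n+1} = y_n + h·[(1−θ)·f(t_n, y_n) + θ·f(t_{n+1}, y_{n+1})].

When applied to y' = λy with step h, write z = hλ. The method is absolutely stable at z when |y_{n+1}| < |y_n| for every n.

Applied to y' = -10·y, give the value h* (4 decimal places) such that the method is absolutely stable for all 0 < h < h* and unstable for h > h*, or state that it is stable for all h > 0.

(-2.3636,0); λ=-10 ⇒ h* = (26/11)/10 = 0.2364.

On y'=λy, z=hλ:
  y_{n+1} = y_n + z·[12/13·y_n + 1/13·y_{n+1}] ⇒ (1 − 1/13z)y_{n+1} = (1 + 12/13z)y_n
  R(z) = (1 + 12/13z)/(1 − 1/13z).

Boundary: |R(x)|=1, x<0.
x=-1.22: |R|=0.1153
R=−1: 1+12/13x = −1+1/13x ⇒ -11/13x=2 ⇒ x=2/(-11/13)=-2.3636
Confirm numerically:
  x=-1.737: |R|=0.53227 <1
  x=-1.410: |R|=0.27203 <1
  x=-1.054: |R|=0.02505 <1
  x=-2.868: |R|=1.34963 >1
  x=-2.740: |R|=1.26302 >1
  x=-2.526: |R|=1.11503 >1
So |R|<1 on (-2.3636, 0).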